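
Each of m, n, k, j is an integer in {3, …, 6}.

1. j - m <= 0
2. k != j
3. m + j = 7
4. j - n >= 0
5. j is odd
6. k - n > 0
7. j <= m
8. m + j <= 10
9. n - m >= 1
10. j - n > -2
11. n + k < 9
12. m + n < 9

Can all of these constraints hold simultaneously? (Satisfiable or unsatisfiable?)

Unsatisfiable

Constraints 1, 4, and 9 give m − j ≥ 0, j − n ≥ 0, n − m ≥ 1.
Adding all 3 inequalities: the left sides telescope to 0, and the right sides sum to 0 + 0 + 1 = 1. So 0 ≥ 1, which is false.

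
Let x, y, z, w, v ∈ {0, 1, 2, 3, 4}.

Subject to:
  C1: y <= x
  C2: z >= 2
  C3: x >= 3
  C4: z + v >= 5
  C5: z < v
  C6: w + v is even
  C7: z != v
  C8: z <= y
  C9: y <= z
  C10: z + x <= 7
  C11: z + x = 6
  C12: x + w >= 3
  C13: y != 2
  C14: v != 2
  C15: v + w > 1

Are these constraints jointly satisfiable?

Satisfiable

One satisfying assignment is x = 3, y = 3, z = 3, w = 0, v = 4.
For the less obvious constraints — constraint 4: z + v = 7; constraint 10: z + x = 6; constraint 11: z + x = 6 — and the others hold by inspection.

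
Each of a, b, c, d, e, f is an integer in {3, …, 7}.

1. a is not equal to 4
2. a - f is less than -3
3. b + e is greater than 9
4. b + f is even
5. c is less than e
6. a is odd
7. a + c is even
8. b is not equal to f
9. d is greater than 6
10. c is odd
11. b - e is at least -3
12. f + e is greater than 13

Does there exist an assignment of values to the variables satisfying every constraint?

Try a = 3, b = 5, c = 5, d = 7, e = 7, f = 7.
Check constraint 2: a - f = -4; constraint 3: b + e = 12. The remaining constraints are straightforward to verify.

Satisfiable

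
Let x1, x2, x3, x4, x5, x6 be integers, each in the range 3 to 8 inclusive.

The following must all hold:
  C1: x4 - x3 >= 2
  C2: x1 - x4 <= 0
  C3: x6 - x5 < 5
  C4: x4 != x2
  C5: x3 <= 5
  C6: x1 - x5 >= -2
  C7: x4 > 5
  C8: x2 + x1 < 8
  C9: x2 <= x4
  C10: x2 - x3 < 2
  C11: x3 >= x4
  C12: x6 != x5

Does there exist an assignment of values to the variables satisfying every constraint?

From constraint 7: x4 ≥ 6. From constraints 5 and 11: x4 ≤ x3 and x3 ≤ 5, so x4 ≤ 5. But 5 < 6, so no value of x4 works.

Unsatisfiable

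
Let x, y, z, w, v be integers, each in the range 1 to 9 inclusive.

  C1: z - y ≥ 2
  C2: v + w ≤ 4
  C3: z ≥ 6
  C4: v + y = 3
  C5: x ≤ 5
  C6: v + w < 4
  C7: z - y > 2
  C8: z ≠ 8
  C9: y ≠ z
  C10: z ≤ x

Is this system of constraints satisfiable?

Unsatisfiable

From constraints 3 and 10: x ≥ z and z ≥ 6, so x ≥ 6. From constraint 5: x ≤ 5. But 5 < 6, so no value of x works.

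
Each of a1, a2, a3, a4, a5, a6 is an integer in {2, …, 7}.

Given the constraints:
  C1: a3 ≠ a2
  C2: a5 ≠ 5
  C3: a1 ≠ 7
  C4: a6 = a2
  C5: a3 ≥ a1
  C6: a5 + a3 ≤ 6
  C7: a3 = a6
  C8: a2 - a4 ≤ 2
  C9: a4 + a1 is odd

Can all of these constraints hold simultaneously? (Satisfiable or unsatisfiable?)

From constraints 4 and 7, a3 = a6 = a2, so a3 = a2. But constraint 1 says a3 ≠ a2. Contradiction.

Unsatisfiable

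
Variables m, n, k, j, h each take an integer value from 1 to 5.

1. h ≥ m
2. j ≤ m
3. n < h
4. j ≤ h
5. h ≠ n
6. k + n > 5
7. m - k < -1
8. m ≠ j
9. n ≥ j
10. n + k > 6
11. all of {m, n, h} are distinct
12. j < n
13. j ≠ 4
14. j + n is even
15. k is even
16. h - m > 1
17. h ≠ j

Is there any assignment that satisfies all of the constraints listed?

The assignment m = 2, n = 3, k = 4, j = 1, h = 4 works:
  constraint 6 holds since k + n = 7.
  constraint 7 holds since m - k = -2.
  constraint 10 holds since n + k = 7.
The rest check out directly.

Satisfiable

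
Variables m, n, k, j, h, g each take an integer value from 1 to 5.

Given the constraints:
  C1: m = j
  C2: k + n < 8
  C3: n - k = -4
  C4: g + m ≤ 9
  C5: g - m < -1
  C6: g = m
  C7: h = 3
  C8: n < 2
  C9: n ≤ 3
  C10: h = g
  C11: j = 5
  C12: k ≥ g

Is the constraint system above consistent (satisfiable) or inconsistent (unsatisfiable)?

Constraint 7 fixes h = 3 and constraint 11 fixes j = 5. Constraints 1, 6, and 10 give h = g = m = j, so h = j. But 3 ≠ 5 — contradiction.

Unsatisfiable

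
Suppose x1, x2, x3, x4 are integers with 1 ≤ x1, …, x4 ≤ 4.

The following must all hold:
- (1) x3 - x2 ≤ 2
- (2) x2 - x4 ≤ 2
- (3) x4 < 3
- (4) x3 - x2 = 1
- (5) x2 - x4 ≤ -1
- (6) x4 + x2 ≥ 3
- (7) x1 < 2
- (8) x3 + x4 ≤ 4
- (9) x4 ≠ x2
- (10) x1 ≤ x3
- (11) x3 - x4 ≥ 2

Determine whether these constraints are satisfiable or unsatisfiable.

Constraints 1, 5, and 11 give x3 − x4 ≥ 2, x4 − x2 ≥ 1, x2 − x3 ≥ -2.
Adding all 3 inequalities: the left sides telescope to 0, and the right sides sum to 2 + 1 + (-2) = 1. So 0 ≥ 1, which is false.

Unsatisfiable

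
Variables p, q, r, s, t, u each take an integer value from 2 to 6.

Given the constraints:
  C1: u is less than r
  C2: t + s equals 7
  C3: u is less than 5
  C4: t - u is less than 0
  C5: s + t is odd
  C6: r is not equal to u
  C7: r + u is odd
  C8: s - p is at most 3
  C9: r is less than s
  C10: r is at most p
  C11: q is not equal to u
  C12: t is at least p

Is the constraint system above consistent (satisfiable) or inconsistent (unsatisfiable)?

Constraints 1, 4, 10, and 12 give u < r, r ≤ p, p ≤ t, t < u. Chaining: u < r ≤ p ≤ t < u, which forces u < u — impossible.

Unsatisfiable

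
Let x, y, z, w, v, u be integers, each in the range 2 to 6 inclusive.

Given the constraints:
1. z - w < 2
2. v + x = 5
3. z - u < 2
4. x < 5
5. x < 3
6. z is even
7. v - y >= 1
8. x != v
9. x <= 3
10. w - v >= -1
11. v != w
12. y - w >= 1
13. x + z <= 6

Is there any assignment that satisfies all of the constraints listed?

Unsatisfiable

Constraints 7, 10, and 12 give v − y ≥ 1, y − w ≥ 1, w − v ≥ -1.
Adding all 3 inequalities: the left sides telescope to 0, and the right sides sum to 1 + 1 + (-1) = 1. So 0 ≥ 1, which is false.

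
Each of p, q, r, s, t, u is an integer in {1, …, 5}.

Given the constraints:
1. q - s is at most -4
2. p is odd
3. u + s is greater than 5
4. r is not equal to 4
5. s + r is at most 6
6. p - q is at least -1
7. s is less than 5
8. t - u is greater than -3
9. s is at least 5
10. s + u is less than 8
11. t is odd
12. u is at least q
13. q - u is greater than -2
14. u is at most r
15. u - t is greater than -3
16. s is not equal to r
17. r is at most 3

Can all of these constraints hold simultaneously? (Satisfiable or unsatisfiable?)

Unsatisfiable

From constraint 9: s ≥ 5. From constraint 7: s ≤ 4. But 4 < 5, so no value of s works.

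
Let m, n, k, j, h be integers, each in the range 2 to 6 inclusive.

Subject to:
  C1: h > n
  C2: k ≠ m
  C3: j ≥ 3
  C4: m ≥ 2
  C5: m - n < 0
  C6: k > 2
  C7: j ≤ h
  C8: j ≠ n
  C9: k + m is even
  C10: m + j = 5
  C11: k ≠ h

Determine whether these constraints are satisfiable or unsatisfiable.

Satisfiable

Setting (m, n, k, j, h) = (2, 4, 4, 3, 6) satisfies everything: constraint 5: m - n = -2; constraint 10: m + j = 5, and the others follow.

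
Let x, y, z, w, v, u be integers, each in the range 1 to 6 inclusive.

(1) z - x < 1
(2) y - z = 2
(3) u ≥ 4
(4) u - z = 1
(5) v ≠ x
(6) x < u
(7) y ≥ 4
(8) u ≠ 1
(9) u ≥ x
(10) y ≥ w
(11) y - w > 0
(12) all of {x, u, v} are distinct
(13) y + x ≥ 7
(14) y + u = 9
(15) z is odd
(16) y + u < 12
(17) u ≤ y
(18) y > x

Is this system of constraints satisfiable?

Setting (x, y, z, w, v, u) = (3, 5, 3, 2, 1, 4) satisfies everything: constraint 1: z - x = 0; constraint 2: y - z = 2; constraint 4: u - z = 1, and the others follow.

Satisfiable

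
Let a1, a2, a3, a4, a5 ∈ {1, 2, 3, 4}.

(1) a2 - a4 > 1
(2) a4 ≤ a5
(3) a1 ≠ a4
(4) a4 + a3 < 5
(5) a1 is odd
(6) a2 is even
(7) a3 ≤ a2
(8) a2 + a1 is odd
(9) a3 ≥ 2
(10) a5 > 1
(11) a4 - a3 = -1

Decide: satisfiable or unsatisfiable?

Satisfiable

Setting (a1, a2, a3, a4, a5) = (3, 4, 2, 1, 4) satisfies everything: constraint 1: a2 - a4 = 3; constraint 4: a4 + a3 = 3; constraint 11: a4 - a3 = -1, and the others follow.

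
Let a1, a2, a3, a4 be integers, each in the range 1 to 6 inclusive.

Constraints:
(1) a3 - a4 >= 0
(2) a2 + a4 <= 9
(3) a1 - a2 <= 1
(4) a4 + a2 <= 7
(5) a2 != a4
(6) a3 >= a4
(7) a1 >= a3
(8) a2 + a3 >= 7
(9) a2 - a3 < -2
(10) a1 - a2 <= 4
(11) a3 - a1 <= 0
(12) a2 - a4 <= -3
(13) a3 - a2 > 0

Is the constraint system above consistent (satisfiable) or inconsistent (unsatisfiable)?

Unsatisfiable

Constraints 1, 3, 11, and 12 give a4 − a2 ≥ 3, a2 − a1 ≥ -1, a1 − a3 ≥ 0, a3 − a4 ≥ 0.
Adding all 4 inequalities: the left sides telescope to 0, and the right sides sum to 3 + (-1) + 0 + 0 = 2. So 0 ≥ 2, which is false.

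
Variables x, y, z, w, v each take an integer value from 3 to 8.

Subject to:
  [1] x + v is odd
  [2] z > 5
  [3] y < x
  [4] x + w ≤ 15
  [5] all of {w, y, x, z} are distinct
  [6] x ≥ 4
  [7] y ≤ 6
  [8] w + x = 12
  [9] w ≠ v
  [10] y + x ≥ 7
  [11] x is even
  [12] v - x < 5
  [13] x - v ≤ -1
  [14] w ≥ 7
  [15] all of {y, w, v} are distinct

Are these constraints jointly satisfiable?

Setting (x, y, z, w, v) = (4, 3, 6, 8, 7) satisfies everything: constraint 4: x + w = 12; constraint 8: w + x = 12, and the others follow.

Satisfiable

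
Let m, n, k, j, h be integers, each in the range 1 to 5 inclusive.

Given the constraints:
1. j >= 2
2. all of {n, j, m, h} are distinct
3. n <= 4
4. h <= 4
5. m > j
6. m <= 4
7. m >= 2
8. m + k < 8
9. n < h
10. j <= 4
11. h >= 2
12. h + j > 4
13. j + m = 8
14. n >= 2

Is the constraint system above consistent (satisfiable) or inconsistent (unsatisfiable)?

Constraints 1, 3, 4, 6, 7, 10, 11, and 14 confine each of n, j, m, h to the 3 values {2, …, 4}.
Constraint 2 requires all 4 of them to be distinct, but only 3 values are available — impossible by the pigeonhole principle.

Unsatisfiable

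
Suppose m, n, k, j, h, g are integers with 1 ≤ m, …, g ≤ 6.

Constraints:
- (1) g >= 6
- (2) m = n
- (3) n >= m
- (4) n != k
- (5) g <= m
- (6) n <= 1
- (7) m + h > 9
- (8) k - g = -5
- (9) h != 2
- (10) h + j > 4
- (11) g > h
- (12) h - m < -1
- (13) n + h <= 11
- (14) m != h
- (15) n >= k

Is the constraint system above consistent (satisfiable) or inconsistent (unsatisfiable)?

Unsatisfiable

From constraints 1 and 5: m ≥ g and g ≥ 6, so m ≥ 6. From constraints 3 and 6: m ≤ n and n ≤ 1, so m ≤ 1. But 1 < 6, so no value of m works.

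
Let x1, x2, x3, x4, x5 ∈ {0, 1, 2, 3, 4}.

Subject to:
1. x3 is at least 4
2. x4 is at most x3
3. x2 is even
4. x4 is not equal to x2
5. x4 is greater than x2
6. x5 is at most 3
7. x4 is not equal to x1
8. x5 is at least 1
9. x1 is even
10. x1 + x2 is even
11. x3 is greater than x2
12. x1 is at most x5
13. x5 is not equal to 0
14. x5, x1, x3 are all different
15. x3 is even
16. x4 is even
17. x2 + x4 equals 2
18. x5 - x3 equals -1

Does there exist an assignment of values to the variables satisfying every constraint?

Satisfiable

Try x1 = 0, x2 = 0, x3 = 4, x4 = 2, x5 = 3.
Check constraint 14: values 3, 0, 4 are distinct; constraint 17: x2 + x4 = 2; constraint 18: x5 - x3 = -1. The remaining constraints are straightforward to verify.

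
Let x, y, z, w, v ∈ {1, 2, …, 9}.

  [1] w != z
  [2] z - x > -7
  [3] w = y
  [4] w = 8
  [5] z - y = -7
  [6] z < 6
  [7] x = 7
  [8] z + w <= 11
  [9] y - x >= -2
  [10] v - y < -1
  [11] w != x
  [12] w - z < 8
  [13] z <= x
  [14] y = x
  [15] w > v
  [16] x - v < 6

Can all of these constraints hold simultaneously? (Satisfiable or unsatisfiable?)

Unsatisfiable

Constraint 4 fixes w = 8 and constraint 7 fixes x = 7. Constraints 3 and 14 give w = y = x, so w = x. But 8 ≠ 7 — contradiction.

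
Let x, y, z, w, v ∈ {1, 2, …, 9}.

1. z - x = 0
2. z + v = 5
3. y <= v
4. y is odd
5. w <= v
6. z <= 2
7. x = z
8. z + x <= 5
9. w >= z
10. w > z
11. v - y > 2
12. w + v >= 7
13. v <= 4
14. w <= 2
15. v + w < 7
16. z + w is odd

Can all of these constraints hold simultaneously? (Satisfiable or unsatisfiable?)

Unsatisfiable

From constraint 14: w ≤ 2. From constraint 13: v ≤ 4. Hence w + v ≤ 6. But constraint 12 requires w + v ≥ 7, and 7 > 6. Contradiction.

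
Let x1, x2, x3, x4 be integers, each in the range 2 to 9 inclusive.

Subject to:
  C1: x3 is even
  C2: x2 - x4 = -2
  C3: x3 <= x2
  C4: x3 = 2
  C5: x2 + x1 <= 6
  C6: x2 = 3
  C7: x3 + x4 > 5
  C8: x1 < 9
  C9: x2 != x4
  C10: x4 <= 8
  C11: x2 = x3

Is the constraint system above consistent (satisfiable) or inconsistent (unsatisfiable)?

Unsatisfiable

Constraint 6 fixes x2 = 3 and constraint 4 fixes x3 = 2, but constraint 11 requires x2 = x3. Since 3 ≠ 2, contradiction.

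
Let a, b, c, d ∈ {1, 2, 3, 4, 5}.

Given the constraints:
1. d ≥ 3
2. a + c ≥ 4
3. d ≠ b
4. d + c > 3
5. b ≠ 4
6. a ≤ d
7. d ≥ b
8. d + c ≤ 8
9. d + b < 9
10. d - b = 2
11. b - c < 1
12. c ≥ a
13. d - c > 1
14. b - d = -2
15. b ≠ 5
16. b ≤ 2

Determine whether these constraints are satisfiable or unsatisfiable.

One satisfying assignment is a = 2, b = 2, c = 2, d = 4.
For the less obvious constraints — constraint 2: a + c = 4; constraint 4: d + c = 6 — and the others hold by inspection.

Satisfiable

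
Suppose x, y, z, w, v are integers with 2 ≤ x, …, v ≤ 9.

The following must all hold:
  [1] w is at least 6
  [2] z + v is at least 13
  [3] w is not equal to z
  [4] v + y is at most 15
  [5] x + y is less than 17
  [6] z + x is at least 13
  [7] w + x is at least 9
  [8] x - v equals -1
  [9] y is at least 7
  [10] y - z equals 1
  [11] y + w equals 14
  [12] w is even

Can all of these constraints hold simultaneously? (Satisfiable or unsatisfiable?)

The assignment x = 6, y = 8, z = 7, w = 6, v = 7 works:
  constraint 2 holds since z + v = 14.
  constraint 4 holds since v + y = 15.
The rest check out directly.

Satisfiable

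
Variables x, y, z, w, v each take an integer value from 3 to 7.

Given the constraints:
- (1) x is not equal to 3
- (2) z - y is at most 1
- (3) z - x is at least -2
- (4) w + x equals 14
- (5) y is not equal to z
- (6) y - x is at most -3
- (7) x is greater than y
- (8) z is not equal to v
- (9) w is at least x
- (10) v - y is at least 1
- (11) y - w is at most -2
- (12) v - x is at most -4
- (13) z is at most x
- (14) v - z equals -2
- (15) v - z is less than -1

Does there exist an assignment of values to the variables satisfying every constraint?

Constraints 2, 3, 10, and 12 give v − y ≥ 1, y − z ≥ -1, z − x ≥ -2, x − v ≥ 4.
Adding all 4 inequalities: the left sides telescope to 0, and the right sides sum to 1 + (-1) + (-2) + 4 = 2. So 0 ≥ 2, which is false.

Unsatisfiable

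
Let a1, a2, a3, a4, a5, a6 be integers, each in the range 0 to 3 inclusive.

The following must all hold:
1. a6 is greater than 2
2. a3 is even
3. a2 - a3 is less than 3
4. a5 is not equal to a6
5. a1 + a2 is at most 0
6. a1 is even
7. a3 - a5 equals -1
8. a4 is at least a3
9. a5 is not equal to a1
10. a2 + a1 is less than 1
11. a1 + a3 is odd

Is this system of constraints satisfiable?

Constraint 6 makes a1 even and constraint 2 makes a3 even, so a1 + a3 must be even. Constraint 11 says a1 + a3 is odd — contradiction.

Unsatisfiable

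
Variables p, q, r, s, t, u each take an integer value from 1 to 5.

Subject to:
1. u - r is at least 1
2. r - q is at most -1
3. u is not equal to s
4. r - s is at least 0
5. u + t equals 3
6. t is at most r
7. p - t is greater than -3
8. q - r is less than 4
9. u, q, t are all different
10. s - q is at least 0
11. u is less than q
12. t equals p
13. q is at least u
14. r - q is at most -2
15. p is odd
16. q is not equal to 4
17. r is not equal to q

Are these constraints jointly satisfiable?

Unsatisfiable

Constraints 4, 10, and 14 give q − r ≥ 2, r − s ≥ 0, s − q ≥ 0.
Adding all 3 inequalities: the left sides telescope to 0, and the right sides sum to 2 + 0 + 0 = 2. So 0 ≥ 2, which is false.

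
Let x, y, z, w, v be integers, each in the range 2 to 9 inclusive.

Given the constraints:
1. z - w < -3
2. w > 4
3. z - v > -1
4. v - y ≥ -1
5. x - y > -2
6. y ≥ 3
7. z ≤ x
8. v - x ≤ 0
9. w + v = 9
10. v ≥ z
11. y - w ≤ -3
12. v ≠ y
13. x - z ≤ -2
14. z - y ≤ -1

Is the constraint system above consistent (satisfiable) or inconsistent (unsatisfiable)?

Constraints 4, 8, 13, and 14 give z − x ≥ 2, x − v ≥ 0, v − y ≥ -1, y − z ≥ 1.
Adding all 4 inequalities: the left sides telescope to 0, and the right sides sum to 2 + 0 + (-1) + 1 = 2. So 0 ≥ 2, which is false.

Unsatisfiable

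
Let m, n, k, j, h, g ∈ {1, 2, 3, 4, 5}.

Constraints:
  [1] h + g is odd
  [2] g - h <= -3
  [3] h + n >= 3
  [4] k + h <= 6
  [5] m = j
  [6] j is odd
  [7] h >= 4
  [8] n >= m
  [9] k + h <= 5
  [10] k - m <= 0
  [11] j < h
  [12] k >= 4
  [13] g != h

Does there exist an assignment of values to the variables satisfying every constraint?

Unsatisfiable

From constraint 12: k ≥ 4. From constraint 7: h ≥ 4. Hence k + h ≥ 8. But constraint 4 requires k + h ≤ 6, and 6 < 8. Contradiction.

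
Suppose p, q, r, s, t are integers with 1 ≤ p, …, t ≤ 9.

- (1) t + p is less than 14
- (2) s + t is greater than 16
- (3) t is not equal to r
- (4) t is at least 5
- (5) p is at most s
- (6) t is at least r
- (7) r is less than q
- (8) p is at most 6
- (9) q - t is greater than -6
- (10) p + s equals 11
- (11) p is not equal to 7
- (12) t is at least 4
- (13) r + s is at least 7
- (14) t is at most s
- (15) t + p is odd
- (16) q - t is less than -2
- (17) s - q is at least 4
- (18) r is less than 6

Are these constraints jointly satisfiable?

Satisfiable

Take p = 2, q = 4, r = 1, s = 9, t = 9. Then constraint 1: t + p = 11; constraint 2: s + t = 18, and every other listed constraint is also met.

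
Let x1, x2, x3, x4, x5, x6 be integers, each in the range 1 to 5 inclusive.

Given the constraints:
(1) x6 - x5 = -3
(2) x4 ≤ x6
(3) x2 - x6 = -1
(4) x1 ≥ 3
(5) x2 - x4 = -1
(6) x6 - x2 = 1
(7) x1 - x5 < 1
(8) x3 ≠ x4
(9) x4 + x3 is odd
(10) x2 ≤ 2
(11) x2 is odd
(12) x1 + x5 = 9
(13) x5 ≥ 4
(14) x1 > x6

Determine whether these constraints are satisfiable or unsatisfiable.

Satisfiable

The assignment x1 = 4, x2 = 1, x3 = 5, x4 = 2, x5 = 5, x6 = 2 works:
  constraint 1 holds since x6 - x5 = -3.
  constraint 3 holds since x2 - x6 = -1.
The rest check out directly.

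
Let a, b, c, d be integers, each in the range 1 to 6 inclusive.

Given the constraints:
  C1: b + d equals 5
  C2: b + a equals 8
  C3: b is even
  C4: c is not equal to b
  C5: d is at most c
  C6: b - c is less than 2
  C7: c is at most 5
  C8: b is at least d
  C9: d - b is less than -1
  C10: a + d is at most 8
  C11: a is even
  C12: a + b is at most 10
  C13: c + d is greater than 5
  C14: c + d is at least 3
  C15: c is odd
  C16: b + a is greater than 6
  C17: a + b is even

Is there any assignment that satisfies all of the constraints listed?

Try a = 4, b = 4, c = 5, d = 1.
Check constraint 1: b + d = 5; constraint 2: b + a = 8. The remaining constraints are straightforward to verify.

Satisfiable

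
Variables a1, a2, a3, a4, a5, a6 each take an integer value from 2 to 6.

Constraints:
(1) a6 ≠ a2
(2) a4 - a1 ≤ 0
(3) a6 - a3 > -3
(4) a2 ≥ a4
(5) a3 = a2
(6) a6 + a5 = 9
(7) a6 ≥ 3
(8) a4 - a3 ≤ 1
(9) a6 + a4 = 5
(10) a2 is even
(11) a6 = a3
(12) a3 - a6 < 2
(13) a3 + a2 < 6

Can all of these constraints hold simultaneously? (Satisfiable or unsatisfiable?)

Unsatisfiable

From constraints 5 and 11, a6 = a3 = a2, so a6 = a2. But constraint 1 says a6 ≠ a2. Contradiction.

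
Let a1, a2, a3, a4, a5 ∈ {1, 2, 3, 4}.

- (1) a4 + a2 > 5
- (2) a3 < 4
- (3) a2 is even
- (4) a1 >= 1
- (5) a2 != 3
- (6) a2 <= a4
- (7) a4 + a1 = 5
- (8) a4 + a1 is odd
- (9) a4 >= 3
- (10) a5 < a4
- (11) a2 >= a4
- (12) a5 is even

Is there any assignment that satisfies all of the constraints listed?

Satisfiable

Setting (a1, a2, a3, a4, a5) = (1, 4, 3, 4, 2) satisfies everything: constraint 1: a4 + a2 = 8; constraint 7: a4 + a1 = 5, and the others follow.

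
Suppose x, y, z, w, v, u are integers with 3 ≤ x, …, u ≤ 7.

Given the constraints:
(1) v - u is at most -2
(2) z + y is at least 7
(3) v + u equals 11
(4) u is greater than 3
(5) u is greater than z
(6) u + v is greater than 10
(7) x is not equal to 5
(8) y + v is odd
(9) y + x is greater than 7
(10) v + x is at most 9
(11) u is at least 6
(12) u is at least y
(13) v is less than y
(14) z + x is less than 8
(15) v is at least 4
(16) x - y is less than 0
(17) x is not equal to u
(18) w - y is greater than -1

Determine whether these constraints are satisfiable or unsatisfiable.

Satisfiable

The assignment x = 3, y = 5, z = 4, w = 6, v = 4, u = 7 works:
  constraint 1 holds since v - u = -3.
  constraint 2 holds since z + y = 9.
The rest check out directly.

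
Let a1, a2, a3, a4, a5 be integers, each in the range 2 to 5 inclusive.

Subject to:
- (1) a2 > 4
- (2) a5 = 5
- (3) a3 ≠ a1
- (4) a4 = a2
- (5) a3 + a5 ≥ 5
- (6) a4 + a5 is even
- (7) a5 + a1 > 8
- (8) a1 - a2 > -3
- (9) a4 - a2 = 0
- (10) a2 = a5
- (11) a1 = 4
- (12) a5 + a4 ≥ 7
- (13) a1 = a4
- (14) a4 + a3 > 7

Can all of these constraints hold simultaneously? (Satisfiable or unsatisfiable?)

Unsatisfiable

Constraint 11 fixes a1 = 4 and constraint 2 fixes a5 = 5. Constraints 4, 10, and 13 give a1 = a4 = a2 = a5, so a1 = a5. But 4 ≠ 5 — contradiction.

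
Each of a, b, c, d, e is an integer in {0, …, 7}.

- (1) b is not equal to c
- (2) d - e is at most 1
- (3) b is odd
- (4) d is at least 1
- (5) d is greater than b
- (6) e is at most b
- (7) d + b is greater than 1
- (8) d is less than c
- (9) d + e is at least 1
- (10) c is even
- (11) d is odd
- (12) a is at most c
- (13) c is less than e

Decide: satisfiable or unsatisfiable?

Constraints 5, 6, 8, and 13 give d < c, c < e, e ≤ b, b < d. Chaining: d < c < e ≤ b < d, which forces d < d — impossible.

Unsatisfiable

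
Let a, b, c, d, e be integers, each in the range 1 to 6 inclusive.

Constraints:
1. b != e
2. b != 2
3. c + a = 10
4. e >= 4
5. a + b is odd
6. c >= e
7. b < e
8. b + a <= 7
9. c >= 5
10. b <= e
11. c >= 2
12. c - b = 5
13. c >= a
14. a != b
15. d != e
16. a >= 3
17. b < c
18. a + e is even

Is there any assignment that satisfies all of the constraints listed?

Satisfiable

The assignment a = 4, b = 1, c = 6, d = 4, e = 6 works:
  constraint 3 holds since c + a = 10.
  constraint 8 holds since b + a = 5.
The rest check out directly.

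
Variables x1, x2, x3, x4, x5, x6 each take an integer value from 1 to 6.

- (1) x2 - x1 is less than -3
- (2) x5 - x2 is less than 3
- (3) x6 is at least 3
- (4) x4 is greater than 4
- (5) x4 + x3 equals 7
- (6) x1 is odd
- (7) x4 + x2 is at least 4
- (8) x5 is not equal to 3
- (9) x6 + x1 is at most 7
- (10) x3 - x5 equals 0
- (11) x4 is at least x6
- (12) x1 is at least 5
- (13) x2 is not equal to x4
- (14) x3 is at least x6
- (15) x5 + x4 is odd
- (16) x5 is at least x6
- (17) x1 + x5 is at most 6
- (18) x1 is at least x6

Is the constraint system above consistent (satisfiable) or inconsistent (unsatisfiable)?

Unsatisfiable

From constraint 12: x1 ≥ 5. From constraints 3 and 16: x5 ≥ x6 ≥ 3. Hence x1 + x5 ≥ 8. But constraint 17 requires x1 + x5 ≤ 6, and 6 < 8. Contradiction.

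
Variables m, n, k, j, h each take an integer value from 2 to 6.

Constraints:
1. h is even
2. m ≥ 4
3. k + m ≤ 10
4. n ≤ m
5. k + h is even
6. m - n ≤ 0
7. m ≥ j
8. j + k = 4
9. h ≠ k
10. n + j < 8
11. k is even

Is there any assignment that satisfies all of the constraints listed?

Try m = 5, n = 5, k = 2, j = 2, h = 4.
Check constraint 3: k + m = 7; constraint 6: m - n = 0; constraint 8: j + k = 4. The remaining constraints are straightforward to verify.

Satisfiable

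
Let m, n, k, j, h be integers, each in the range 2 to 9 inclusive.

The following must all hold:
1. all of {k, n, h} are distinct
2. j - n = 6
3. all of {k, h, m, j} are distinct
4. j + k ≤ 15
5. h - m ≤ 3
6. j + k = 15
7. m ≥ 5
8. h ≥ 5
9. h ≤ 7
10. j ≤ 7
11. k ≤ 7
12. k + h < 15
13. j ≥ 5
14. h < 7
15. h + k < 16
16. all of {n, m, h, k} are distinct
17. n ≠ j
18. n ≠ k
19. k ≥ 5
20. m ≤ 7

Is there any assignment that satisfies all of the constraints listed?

Constraints 7, 8, 9, 10, 11, 13, 19, and 20 confine each of k, h, m, j to the 3 values {5, …, 7}.
Constraint 3 requires all 4 of them to be distinct, but only 3 values are available — impossible by the pigeonhole principle.

Unsatisfiable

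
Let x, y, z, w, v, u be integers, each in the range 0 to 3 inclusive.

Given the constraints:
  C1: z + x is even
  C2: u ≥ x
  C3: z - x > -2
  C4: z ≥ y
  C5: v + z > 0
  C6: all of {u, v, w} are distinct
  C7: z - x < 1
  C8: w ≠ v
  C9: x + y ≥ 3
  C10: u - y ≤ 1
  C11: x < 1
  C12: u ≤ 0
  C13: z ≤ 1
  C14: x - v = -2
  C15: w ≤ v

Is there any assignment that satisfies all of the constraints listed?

Unsatisfiable

From constraints 2 and 12: x ≤ u ≤ 0. From constraints 4 and 13: y ≤ z ≤ 1. Hence x + y ≤ 1. But constraint 9 requires x + y ≥ 3, and 3 > 1. Contradiction.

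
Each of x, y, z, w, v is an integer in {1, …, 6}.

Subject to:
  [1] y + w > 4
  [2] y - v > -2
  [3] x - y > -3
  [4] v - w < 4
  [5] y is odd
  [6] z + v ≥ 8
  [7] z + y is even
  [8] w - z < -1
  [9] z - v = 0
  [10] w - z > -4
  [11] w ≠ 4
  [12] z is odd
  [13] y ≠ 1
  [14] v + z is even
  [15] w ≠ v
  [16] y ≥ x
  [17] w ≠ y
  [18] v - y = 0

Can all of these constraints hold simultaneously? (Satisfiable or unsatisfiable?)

One satisfying assignment is x = 3, y = 5, z = 5, w = 2, v = 5.
For the less obvious constraints — constraint 1: y + w = 7; constraint 2: y - v = 0 — and the others hold by inspection.

Satisfiable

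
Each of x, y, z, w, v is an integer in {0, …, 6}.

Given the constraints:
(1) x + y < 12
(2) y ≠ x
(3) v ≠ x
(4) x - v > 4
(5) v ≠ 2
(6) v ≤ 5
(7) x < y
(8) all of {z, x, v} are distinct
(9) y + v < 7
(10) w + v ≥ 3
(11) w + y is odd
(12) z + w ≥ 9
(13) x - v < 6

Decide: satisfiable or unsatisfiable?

Satisfiable

Take x = 5, y = 6, z = 6, w = 5, v = 0. Then constraint 1: x + y = 11; constraint 4: x - v = 5, and every other listed constraint is also met.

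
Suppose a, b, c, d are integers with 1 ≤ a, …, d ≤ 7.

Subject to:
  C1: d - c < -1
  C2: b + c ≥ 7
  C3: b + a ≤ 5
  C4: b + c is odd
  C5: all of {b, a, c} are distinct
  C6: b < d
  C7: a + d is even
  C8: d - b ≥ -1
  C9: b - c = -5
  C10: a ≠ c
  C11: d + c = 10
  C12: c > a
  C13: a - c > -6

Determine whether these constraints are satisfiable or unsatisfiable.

Setting (a, b, c, d) = (3, 2, 7, 3) satisfies everything: constraint 1: d - c = -4; constraint 2: b + c = 9; constraint 3: b + a = 5, and the others follow.

Satisfiable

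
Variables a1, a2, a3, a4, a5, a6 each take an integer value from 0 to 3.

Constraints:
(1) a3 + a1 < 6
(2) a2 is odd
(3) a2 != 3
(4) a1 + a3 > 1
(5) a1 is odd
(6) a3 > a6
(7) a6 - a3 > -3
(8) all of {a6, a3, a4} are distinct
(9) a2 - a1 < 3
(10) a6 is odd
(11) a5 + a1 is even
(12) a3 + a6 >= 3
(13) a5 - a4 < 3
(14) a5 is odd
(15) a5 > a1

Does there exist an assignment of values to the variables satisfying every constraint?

Satisfiable

Try a1 = 1, a2 = 1, a3 = 3, a4 = 2, a5 = 3, a6 = 1.
Check constraint 1: a3 + a1 = 4; constraint 4: a1 + a3 = 4. The remaining constraints are straightforward to verify.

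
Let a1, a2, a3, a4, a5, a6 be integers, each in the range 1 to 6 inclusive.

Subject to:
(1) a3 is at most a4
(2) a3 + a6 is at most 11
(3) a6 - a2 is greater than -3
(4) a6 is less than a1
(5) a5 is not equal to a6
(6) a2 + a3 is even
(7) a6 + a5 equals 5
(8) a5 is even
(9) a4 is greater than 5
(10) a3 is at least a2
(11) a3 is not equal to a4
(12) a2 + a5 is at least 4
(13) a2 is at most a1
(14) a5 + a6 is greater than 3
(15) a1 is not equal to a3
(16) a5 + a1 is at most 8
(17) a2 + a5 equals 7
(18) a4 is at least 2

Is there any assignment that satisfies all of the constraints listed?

Satisfiable

Setting (a1, a2, a3, a4, a5, a6) = (6, 5, 5, 6, 2, 3) satisfies everything: constraint 2: a3 + a6 = 8; constraint 3: a6 - a2 = -2; constraint 7: a6 + a5 = 5, and the others follow.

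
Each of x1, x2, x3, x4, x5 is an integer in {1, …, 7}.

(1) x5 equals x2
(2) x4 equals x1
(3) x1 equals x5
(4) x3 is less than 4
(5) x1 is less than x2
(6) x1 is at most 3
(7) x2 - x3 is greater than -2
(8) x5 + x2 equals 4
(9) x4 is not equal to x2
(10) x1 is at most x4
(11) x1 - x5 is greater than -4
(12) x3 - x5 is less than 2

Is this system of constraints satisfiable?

From constraints 1, 2, and 3, x4 = x1 = x5 = x2, so x4 = x2. But constraint 9 says x4 ≠ x2. Contradiction.

Unsatisfiable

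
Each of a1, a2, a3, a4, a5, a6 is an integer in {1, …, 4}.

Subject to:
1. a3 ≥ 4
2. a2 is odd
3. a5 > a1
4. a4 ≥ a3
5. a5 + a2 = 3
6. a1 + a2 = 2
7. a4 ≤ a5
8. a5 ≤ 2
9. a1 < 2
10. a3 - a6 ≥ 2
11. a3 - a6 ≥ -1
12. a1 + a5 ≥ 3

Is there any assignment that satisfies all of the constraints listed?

Unsatisfiable

From constraints 1 and 4: a4 ≥ a3 and a3 ≥ 4, so a4 ≥ 4. From constraints 7 and 8: a4 ≤ a5 and a5 ≤ 2, so a4 ≤ 2. But 2 < 4, so no value of a4 works.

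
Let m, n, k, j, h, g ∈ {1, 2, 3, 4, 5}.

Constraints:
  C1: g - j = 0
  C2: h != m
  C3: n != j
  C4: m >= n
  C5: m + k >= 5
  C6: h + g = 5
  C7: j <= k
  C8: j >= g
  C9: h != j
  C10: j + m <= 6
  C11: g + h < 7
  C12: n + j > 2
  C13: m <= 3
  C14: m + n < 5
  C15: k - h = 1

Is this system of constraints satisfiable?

Take m = 3, n = 1, k = 3, j = 3, h = 2, g = 3. Then constraint 1: g - j = 0; constraint 5: m + k = 6, and every other listed constraint is also met.

Satisfiable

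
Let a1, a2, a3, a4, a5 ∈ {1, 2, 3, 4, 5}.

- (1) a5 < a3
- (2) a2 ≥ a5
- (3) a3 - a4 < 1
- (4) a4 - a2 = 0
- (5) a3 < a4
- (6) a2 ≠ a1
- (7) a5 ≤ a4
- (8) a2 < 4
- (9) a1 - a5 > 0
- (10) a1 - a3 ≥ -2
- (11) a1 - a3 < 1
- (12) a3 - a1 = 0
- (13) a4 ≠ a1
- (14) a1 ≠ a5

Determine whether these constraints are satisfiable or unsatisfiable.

One satisfying assignment is a1 = 2, a2 = 3, a3 = 2, a4 = 3, a5 = 1.
For the less obvious constraints — constraint 3: a3 - a4 = -1; constraint 4: a4 - a2 = 0; constraint 9: a1 - a5 = 1 — and the others hold by inspection.

Satisfiable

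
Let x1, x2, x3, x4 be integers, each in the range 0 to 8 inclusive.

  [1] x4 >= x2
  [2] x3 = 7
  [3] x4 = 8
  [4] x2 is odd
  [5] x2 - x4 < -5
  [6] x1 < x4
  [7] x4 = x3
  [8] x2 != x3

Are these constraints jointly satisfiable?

Constraint 3 fixes x4 = 8 and constraint 2 fixes x3 = 7, but constraint 7 requires x4 = x3. Since 8 ≠ 7, contradiction.

Unsatisfiable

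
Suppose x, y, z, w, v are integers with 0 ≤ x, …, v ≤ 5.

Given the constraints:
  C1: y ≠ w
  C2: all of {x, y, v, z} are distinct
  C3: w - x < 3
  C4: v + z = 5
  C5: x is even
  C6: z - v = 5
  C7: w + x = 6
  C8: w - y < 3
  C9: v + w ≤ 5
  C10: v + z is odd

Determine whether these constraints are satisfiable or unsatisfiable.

One satisfying assignment is x = 2, y = 3, z = 5, w = 4, v = 0.
For the less obvious constraints — constraint 3: w - x = 2; constraint 4: v + z = 5; constraint 6: z - v = 5 — and the others hold by inspection.

Satisfiable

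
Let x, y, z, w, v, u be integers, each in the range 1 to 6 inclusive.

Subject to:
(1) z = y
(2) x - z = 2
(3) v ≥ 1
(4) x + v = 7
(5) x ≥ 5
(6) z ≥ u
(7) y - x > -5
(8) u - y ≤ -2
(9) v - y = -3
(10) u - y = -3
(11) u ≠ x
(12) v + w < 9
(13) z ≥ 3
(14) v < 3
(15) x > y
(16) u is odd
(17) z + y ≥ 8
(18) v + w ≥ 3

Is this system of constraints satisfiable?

One satisfying assignment is x = 6, y = 4, z = 4, w = 5, v = 1, u = 1.
For the less obvious constraints — constraint 2: x - z = 2; constraint 4: x + v = 7 — and the others hold by inspection.

Satisfiable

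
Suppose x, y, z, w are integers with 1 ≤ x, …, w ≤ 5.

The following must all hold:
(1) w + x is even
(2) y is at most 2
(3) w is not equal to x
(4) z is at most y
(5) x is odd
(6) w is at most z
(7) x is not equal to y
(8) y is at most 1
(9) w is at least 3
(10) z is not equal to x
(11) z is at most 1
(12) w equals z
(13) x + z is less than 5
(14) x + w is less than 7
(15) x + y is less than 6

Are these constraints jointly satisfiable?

From constraints 6 and 9: z ≥ w and w ≥ 3, so z ≥ 3. From constraints 4 and 8: z ≤ y and y ≤ 1, so z ≤ 1. But 1 < 3, so no value of z works.

Unsatisfiable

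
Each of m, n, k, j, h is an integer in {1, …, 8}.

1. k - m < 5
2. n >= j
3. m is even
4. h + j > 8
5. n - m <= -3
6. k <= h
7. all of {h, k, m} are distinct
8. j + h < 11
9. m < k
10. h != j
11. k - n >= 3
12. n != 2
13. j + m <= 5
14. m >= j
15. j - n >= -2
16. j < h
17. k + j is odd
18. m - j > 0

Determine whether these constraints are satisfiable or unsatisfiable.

Take m = 4, n = 1, k = 6, j = 1, h = 8. Then constraint 1: k - m = 2; constraint 4: h + j = 9, and every other listed constraint is also met.

Satisfiable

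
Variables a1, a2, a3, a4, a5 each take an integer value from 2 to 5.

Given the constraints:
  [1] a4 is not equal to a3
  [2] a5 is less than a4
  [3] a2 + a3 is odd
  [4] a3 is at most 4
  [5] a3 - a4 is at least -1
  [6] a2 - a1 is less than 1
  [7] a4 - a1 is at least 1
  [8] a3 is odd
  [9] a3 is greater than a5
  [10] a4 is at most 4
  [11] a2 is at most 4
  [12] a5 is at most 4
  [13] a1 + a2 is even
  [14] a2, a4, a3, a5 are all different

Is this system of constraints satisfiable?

Unsatisfiable

Constraints 4, 10, 11, and 12 confine each of a2, a4, a3, a5 to the 3 values {2, …, 4} (the domain already gives each ≥ 2).
Constraint 14 requires all 4 of them to be distinct, but only 3 values are available — impossible by the pigeonhole principle.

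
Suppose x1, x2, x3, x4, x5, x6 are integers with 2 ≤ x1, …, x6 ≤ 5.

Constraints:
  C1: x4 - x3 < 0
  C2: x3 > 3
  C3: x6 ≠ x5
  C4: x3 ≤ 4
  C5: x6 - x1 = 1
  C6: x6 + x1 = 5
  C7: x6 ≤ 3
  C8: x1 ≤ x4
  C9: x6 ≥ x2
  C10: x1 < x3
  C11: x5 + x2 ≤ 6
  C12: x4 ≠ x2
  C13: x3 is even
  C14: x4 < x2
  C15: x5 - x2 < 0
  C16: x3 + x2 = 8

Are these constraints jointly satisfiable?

From constraint 4: x3 ≤ 4. From constraints 7 and 9: x2 ≤ x6 ≤ 3. Hence x3 + x2 ≤ 7. But constraint 16 requires x3 + x2 = 8, and 8 > 7. Contradiction.

Unsatisfiable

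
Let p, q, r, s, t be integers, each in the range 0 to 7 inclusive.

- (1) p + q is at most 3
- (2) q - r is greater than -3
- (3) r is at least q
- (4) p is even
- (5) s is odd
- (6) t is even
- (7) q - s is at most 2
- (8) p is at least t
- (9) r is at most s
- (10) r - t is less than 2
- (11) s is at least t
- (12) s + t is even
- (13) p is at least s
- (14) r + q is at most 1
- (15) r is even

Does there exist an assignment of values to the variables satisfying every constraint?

Constraint 5 makes s odd and constraint 6 makes t even, so s + t must be odd. Constraint 12 says s + t is even — contradiction.

Unsatisfiable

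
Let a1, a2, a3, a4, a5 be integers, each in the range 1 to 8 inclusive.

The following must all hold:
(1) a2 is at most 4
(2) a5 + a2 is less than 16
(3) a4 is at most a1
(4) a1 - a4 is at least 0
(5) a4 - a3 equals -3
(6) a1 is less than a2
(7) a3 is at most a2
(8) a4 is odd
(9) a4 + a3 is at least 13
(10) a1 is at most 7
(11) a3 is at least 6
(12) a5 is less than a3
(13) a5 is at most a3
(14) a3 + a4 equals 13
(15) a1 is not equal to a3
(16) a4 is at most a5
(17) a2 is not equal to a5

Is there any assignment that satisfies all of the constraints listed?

From constraints 3 and 10: a4 ≤ a1 ≤ 7. From constraints 1 and 7: a3 ≤ a2 ≤ 4. Hence a4 + a3 ≤ 11. But constraint 9 requires a4 + a3 ≥ 13, and 13 > 11. Contradiction.

Unsatisfiable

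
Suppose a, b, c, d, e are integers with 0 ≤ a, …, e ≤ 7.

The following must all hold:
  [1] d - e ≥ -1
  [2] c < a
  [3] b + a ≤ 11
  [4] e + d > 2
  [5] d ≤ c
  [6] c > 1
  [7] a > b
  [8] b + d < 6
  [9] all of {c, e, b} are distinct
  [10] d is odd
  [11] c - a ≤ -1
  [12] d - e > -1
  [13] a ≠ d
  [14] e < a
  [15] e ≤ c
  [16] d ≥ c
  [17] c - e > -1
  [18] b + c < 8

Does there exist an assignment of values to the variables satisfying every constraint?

Satisfiable

The assignment a = 7, b = 2, c = 3, d = 3, e = 1 works:
  constraint 1 holds since d - e = 2.
  constraint 3 holds since b + a = 9.
  constraint 4 holds since e + d = 4.
The rest check out directly.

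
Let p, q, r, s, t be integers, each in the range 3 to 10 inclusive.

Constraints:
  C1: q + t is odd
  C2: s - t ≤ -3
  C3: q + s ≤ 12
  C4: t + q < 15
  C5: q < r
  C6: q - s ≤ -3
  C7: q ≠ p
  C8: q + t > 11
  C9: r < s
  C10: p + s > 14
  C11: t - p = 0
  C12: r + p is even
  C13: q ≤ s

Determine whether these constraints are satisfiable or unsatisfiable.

One satisfying assignment is p = 10, q = 3, r = 4, s = 6, t = 10.
For the less obvious constraints — constraint 2: s - t = -4; constraint 3: q + s = 9 — and the others hold by inspection.

Satisfiable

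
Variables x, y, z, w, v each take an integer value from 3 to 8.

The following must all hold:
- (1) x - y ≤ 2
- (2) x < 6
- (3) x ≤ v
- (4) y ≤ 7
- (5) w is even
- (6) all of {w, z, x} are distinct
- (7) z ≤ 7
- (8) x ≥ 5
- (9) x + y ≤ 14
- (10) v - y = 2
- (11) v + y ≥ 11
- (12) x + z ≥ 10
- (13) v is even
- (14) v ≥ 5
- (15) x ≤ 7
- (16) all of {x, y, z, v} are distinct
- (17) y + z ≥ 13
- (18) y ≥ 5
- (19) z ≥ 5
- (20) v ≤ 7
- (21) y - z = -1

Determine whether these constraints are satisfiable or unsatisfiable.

Constraints 4, 7, 8, 14, 15, 18, 19, and 20 confine each of x, y, z, v to the 3 values {5, …, 7}.
Constraint 16 requires all 4 of them to be distinct, but only 3 values are available — impossible by the pigeonhole principle.

Unsatisfiable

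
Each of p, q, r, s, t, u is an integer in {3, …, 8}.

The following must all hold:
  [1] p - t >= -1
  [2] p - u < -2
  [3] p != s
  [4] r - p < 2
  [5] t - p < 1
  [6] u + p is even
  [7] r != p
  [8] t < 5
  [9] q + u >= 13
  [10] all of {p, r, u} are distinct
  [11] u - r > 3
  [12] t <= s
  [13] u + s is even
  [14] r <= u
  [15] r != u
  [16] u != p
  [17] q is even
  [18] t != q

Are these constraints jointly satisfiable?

Satisfiable

The assignment p = 4, q = 6, r = 3, s = 6, t = 4, u = 8 works:
  constraint 1 holds since p - t = 0.
  constraint 2 holds since p - u = -4.
The rest check out directly.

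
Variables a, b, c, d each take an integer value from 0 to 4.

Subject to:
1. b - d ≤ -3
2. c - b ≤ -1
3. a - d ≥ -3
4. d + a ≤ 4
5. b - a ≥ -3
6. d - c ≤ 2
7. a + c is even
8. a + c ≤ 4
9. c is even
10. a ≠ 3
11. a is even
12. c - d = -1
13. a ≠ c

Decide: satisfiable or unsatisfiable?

Constraints 1, 2, and 6 give d − b ≥ 3, b − c ≥ 1, c − d ≥ -2.
Adding all 3 inequalities: the left sides telescope to 0, and the right sides sum to 3 + 1 + (-2) = 2. So 0 ≥ 2, which is false.

Unsatisfiable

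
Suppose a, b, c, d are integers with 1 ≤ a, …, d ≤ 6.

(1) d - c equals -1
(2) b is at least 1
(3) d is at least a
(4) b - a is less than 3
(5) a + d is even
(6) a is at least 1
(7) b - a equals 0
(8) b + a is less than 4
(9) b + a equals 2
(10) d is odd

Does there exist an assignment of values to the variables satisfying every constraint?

The assignment a = 1, b = 1, c = 6, d = 5 works:
  constraint 1 holds since d - c = -1.
  constraint 4 holds since b - a = 0.
The rest check out directly.

Satisfiable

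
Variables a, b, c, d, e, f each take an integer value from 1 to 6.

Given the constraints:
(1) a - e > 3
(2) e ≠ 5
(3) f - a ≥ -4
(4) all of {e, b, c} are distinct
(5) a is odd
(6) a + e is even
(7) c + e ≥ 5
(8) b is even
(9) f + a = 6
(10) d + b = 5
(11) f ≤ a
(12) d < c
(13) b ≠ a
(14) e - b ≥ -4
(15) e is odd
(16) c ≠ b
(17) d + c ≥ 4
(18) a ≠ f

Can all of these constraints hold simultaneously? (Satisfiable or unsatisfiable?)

One satisfying assignment is a = 5, b = 4, c = 5, d = 1, e = 1, f = 1.
For the less obvious constraints — constraint 1: a - e = 4; constraint 3: f - a = -4 — and the others hold by inspection.

Satisfiable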